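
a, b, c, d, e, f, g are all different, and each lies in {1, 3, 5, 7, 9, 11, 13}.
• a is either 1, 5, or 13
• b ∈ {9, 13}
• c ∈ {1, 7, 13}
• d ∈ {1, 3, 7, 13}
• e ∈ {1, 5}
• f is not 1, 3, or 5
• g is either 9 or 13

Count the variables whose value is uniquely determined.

3

The 7 variables draw from only 7 values {1, 3, 5, 7, 9, 11, 13}, so each is used; only d can be 3, hence d = 3.
The 6 still-open variables together cover exactly {1, 5, 7, 9, 11, 13} — 6 values for 6 variables — and 11 appears only in f's list, so f = 11.
The 5 still-open variables draw from only 5 values {1, 5, 7, 9, 13}, so each is used; only c can be 7, hence c = 7.
The 2 variables b and g are confined to {9, 13}, which locks those values in; drop them from a.
Determined: c=7, d=3, f=11. The other variables each still have more than one consistent value. That makes 3.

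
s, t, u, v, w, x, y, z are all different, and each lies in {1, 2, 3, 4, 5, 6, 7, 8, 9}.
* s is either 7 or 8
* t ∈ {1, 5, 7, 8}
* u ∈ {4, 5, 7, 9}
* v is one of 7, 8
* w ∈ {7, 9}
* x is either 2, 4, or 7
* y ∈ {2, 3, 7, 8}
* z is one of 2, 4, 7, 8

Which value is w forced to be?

The 8 variables draw from only 8 values {1, 2, 3, 4, 5, 7, 8, 9}, so each is used; only t can be 1, hence t = 1.
The 7 still-open variables together cover exactly {2, 3, 4, 5, 7, 8, 9} — 7 values for 7 variables — and 3 appears only in y's list, so y = 3.
The 6 still-open variables together cover exactly {2, 4, 5, 7, 8, 9} — 6 values for 6 variables — and 5 appears only in u's list, so u = 5.
The 5 still-open variables draw from only 5 values {2, 4, 7, 8, 9}, so each is used; only w can be 9, hence w = 9.

9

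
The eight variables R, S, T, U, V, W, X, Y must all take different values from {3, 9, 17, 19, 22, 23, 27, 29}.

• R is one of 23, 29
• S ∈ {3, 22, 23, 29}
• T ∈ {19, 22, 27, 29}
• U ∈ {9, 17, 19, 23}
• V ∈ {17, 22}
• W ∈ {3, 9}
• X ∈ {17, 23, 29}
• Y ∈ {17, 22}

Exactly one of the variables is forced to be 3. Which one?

Among the 8 variables, 27 fits only T (and all 8 values in {3, 9, 17, 19, 22, 23, 27, 29} must be used), so T = 27.
The 7 still-open variables together cover exactly {3, 9, 17, 19, 22, 23, 29} — 7 values for 7 variables — and 19 appears only in U's list, so U = 19.
Among the 6 still-open variables, 9 fits only W (and all 6 values in {3, 9, 17, 22, 23, 29} must be used), so W = 9.
Among the 5 still-open variables, 3 fits only S (and all 5 values in {3, 17, 22, 23, 29} must be used), so S = 3.

S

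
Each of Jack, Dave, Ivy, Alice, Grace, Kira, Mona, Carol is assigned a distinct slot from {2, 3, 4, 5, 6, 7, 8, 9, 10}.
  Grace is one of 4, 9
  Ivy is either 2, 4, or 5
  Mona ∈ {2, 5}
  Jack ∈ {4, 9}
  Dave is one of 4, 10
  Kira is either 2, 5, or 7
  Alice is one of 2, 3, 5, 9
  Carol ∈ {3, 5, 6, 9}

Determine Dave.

The 8 variables draw from only 8 values {2, 3, 4, 5, 6, 7, 9, 10}, so each is used; only Carol can be 6, hence Carol = 6.
The 7 still-open variables draw from only 7 values {2, 3, 4, 5, 7, 9, 10}, so each is used; only Alice can be 3, hence Alice = 3.
The 6 still-open variables draw from only 6 values {2, 4, 5, 7, 9, 10}, so each is used; only Kira can be 7, hence Kira = 7.
Among the 5 still-open variables, 10 fits only Dave (and all 5 values in {2, 4, 5, 9, 10} must be used), so Dave = 10.

10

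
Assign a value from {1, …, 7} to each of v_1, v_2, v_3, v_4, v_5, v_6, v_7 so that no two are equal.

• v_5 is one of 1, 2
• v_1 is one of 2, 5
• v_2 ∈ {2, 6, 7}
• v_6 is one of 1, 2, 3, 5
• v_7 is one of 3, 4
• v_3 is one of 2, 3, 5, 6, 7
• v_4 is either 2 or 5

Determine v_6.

3

Among the 7 variables, 4 fits only v_7 (and all 7 values in {1, 2, 3, 4, 5, 6, 7} must be used), so v_7 = 4.
v_1 and v_4 share exactly the 2 values {2, 5}; by pigeonhole those values go to them, so strike 2, 5 from v_2, v_3, v_5, v_6.
That leaves v_5 = 1. So v_6 can't be 1.
So v_6 = 3.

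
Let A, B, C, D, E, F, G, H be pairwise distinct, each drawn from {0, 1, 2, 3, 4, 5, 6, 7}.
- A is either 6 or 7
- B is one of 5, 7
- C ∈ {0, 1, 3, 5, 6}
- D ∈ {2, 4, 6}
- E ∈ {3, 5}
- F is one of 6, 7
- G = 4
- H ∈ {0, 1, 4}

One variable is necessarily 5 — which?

B

G's domain is down to {4}, so G = 4. Remove 4 from D, H.
The 7 still-open variables together cover exactly {0, 1, 2, 3, 5, 6, 7} — 7 values for 7 variables — and 2 appears only in D's list, so D = 2.
A and F share exactly the 2 values {6, 7}; by pigeonhole those values go to them, so strike 6, 7 from B, C.
So 5 goes to B.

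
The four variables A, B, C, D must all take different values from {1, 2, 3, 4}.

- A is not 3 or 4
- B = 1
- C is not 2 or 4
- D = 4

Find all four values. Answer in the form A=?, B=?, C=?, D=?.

B's domain is down to {1}, so B = 1. Eliminate 1 elsewhere: A, C.
C has just one choice, so C = 3.
D's domain is down to {4}, so D = 4.
A's domain is down to {2}, so A = 2.

A=2, B=1, C=3, D=4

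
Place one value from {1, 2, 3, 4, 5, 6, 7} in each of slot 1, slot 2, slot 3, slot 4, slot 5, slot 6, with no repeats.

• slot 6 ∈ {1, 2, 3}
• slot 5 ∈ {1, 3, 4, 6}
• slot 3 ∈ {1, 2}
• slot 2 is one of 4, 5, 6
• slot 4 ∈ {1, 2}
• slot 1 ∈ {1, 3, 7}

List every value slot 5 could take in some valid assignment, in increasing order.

slot 3 and slot 4 between them cover only {1, 2} — a naked pair. Remove those values from slot 1, slot 5, slot 6.
slot 6 has just one choice, so slot 6 = 3. Remove 3 from slot 1, slot 5.
That leaves slot 1 = 7.
No further eliminations apply; slot 5 can still be any of 4, 6.

4, 6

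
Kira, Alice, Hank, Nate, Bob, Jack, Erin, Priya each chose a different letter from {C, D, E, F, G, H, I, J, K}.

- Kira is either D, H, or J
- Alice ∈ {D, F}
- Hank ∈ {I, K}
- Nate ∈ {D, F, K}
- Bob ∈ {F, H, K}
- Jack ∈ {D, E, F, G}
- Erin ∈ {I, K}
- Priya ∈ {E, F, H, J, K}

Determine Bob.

H

Among the 8 variables, G fits only Jack (and all 8 values in {D, E, F, G, H, I, J, K} must be used), so Jack = G.
Among the 7 still-open variables, E fits only Priya (and all 7 values in {D, E, F, H, I, J, K} must be used), so Priya = E.
Among the 6 still-open variables, J fits only Kira (and all 6 values in {D, F, H, I, J, K} must be used), so Kira = J.
The 5 still-open variables draw from only 5 values {D, F, H, I, K}, so each is used; only Bob can be H, hence Bob = H.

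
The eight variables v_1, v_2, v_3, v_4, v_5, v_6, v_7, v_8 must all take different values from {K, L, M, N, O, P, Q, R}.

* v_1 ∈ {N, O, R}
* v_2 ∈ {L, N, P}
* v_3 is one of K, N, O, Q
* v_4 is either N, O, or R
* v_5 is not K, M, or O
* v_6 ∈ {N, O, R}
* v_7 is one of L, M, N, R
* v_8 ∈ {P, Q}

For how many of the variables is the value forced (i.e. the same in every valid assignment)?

2

The 8 variables draw from only 8 values {K, L, M, N, O, P, Q, R}, so each is used; only v_3 can be K, hence v_3 = K.
The 7 still-open variables draw from only 7 values {L, M, N, O, P, Q, R}, so each is used; only v_7 can be M, hence v_7 = M.
v_1, v_4, v_6 share exactly the 3 values {N, O, R}; by pigeonhole those values go to them, so strike N, O, R from v_2, v_5.
Determined: v_3=K, v_7=M. The other variables each still have more than one consistent value. That makes 2.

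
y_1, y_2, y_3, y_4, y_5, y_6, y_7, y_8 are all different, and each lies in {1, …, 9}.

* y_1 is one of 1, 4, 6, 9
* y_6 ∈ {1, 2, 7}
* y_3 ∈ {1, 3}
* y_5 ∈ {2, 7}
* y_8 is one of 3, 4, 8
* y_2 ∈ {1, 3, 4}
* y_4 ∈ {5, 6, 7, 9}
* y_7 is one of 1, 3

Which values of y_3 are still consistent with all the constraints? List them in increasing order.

The 2 variables y_3 and y_7 are confined to {1, 3}, which locks those values in; drop them from y_1, y_2, y_6, y_8.
That leaves y_2 = 4. Remove 4 from y_1, y_8.
That leaves y_8 = 8.
The 2 variables y_5 and y_6 are confined to {2, 7}, which locks those values in; drop them from y_4.
No further eliminations apply; y_3 can still be any of 1, 3.

1, 3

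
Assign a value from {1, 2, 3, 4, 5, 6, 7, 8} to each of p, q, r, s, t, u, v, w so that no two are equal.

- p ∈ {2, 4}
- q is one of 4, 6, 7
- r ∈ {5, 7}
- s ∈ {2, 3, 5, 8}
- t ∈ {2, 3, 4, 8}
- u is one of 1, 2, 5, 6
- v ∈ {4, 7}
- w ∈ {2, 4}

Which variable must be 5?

r

The 8 variables together cover exactly {1, 2, 3, 4, 5, 6, 7, 8} — 8 values for 8 variables — and 1 appears only in u's list, so u = 1.
The 7 still-open variables together cover exactly {2, 3, 4, 5, 6, 7, 8} — 7 values for 7 variables — and 6 appears only in q's list, so q = 6.
The 2 variables p and w are confined to {2, 4}, which locks those values in; drop them from s, t, v.
v must be 7 (only option left). Remove 7 from r.
So 5 goes to r.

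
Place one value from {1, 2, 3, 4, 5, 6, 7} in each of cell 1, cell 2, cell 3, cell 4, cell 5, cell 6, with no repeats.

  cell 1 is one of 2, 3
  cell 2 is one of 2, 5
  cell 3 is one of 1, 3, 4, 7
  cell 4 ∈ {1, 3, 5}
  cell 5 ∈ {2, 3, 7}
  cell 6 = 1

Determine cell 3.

cell 6 must be 1 (only option left). So cell 3, cell 4 can't be 1.
The 5 still-open variables draw from only 5 values {2, 3, 4, 5, 7}, so each is used; only cell 3 can be 4, hence cell 3 = 4.

4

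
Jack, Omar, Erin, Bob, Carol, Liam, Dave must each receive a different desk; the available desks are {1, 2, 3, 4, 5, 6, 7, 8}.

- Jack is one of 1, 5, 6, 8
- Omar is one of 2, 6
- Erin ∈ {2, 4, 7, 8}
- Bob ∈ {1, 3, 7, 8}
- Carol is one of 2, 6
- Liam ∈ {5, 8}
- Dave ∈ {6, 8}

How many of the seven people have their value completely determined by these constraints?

Omar and Carol share exactly the 2 values {2, 6}; by pigeonhole those values go to them, so strike 2, 6 from Jack, Erin, Dave.
Dave has just one choice, so Dave = 8. So Jack, Erin, Bob, Liam can't be 8.
Liam's domain is down to {5}, so Liam = 5. So Jack can't be 5.
Jack's domain is down to {1}, so Jack = 1. Remove 1 from Bob.
Determined: Jack=1, Liam=5, Dave=8. The other people each still have more than one consistent value. That makes 3.

3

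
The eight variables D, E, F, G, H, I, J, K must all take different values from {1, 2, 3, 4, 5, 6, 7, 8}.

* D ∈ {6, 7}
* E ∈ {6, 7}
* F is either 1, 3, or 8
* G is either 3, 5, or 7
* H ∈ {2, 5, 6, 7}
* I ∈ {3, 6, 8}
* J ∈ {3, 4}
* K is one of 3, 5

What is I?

The 8 variables draw from only 8 values {1, 2, 3, 4, 5, 6, 7, 8}, so each is used; only F can be 1, hence F = 1.
The 7 still-open variables draw from only 7 values {2, 3, 4, 5, 6, 7, 8}, so each is used; only H can be 2, hence H = 2.
The 6 still-open variables together cover exactly {3, 4, 5, 6, 7, 8} — 6 values for 6 variables — and 4 appears only in J's list, so J = 4.
Among the 5 still-open variables, 8 fits only I (and all 5 values in {3, 5, 6, 7, 8} must be used), so I = 8.

8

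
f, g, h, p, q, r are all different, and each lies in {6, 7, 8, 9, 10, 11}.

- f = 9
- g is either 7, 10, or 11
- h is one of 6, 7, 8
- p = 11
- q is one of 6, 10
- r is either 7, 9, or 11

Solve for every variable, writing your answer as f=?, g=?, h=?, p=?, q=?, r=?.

f=9, g=10, h=8, p=11, q=6, r=7

f's domain is down to {9}, so f = 9. Strike 9 from r.
That leaves p = 11. So g, r can't be 11.
r's domain is down to {7}, so r = 7. So g, h can't be 7.
g has just one choice, so g = 10. Remove 10 from q.
q has just one choice, so q = 6. Eliminate 6 elsewhere: h.
That leaves h = 8.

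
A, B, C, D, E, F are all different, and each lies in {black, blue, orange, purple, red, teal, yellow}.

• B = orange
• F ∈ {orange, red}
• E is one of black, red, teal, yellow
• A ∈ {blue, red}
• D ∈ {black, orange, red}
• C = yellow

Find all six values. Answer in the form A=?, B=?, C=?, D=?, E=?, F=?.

B has just one choice, so B = orange. Strike orange from D, F.
That leaves C = yellow. Eliminate yellow elsewhere: E.
F has just one choice, so F = red. So A, D, E can't be red.
That leaves A = blue.
D's domain is down to {black}, so D = black. So E can't be black.
E's domain is down to {teal}, so E = teal.

A=blue, B=orange, C=yellow, D=black, E=teal, F=red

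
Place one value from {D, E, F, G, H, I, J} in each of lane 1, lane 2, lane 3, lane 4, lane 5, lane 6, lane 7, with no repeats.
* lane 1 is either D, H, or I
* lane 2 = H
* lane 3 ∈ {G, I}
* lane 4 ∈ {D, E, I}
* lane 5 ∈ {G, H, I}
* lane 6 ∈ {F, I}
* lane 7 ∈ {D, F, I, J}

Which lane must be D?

lane 2's domain is down to {H}, so lane 2 = H. Remove H from lane 1, lane 5.
The 6 still-open variables together cover exactly {D, E, F, G, I, J} — 6 values for 6 variables — and E appears only in lane 4's list, so lane 4 = E.
The 5 still-open variables draw from only 5 values {D, F, G, I, J}, so each is used; only lane 7 can be J, hence lane 7 = J.
The 4 still-open variables draw from only 4 values {D, F, G, I}, so each is used; only lane 1 can be D, hence lane 1 = D.

lane 1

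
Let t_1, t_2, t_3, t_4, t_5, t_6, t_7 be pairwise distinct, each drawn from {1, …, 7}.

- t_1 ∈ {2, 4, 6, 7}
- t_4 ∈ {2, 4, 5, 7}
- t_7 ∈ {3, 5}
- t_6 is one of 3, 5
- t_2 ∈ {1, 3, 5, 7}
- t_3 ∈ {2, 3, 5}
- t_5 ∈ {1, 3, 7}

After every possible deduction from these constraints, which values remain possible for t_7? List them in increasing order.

The 7 variables draw from only 7 values {1, 2, 3, 4, 5, 6, 7}, so each is used; only t_1 can be 6, hence t_1 = 6.
The 6 still-open variables together cover exactly {1, 2, 3, 4, 5, 7} — 6 values for 6 variables — and 4 appears only in t_4's list, so t_4 = 4.
The 5 still-open variables draw from only 5 values {1, 2, 3, 5, 7}, so each is used; only t_3 can be 2, hence t_3 = 2.
t_6 and t_7 between them cover only {3, 5} — a naked pair. Remove those values from t_2, t_5.
No further eliminations apply; t_7 can still be any of 3, 5.

3, 5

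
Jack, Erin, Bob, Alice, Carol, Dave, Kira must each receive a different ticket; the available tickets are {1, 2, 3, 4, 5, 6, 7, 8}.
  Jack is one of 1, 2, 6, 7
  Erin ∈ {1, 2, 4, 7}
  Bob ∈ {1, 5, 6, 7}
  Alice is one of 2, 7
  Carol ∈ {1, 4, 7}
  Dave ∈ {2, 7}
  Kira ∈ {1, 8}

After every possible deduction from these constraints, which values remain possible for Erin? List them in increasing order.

1, 4

Among the 7 variables, 5 fits only Bob (and all 7 values in {1, 2, 4, 5, 6, 7, 8} must be used), so Bob = 5.
Among the 6 still-open variables, 6 fits only Jack (and all 6 values in {1, 2, 4, 6, 7, 8} must be used), so Jack = 6.
Among the 5 still-open variables, 8 fits only Kira (and all 5 values in {1, 2, 4, 7, 8} must be used), so Kira = 8.
Alice and Dave between them cover only {2, 7} — a naked pair. Remove those values from Erin, Carol.
No further eliminations apply; Erin can still be any of 1, 4.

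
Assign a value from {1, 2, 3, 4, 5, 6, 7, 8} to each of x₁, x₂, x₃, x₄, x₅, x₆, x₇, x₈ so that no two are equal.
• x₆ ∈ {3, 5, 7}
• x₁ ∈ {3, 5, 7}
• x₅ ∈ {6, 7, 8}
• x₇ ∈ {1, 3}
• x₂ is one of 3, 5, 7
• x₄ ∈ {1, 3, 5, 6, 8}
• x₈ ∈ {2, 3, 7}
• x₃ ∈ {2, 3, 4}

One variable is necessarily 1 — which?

The 8 variables draw from only 8 values {1, 2, 3, 4, 5, 6, 7, 8}, so each is used; only x₃ can be 4, hence x₃ = 4.
Among the 7 still-open variables, 2 fits only x₈ (and all 7 values in {1, 2, 3, 5, 6, 7, 8} must be used), so x₈ = 2.
The 3 variables x₁, x₂, x₆ are confined to {3, 5, 7}, which locks those values in; drop them from x₄, x₅, x₇.
So 1 goes to x₇.

x₇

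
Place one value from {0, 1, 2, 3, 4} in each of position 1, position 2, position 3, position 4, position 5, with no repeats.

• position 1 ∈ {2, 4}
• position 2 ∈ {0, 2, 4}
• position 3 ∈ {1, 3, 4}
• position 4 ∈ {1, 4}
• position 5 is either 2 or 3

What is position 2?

Among the 5 variables, 0 fits only position 2 (and all 5 values in {0, 1, 2, 3, 4} must be used), so position 2 = 0.

0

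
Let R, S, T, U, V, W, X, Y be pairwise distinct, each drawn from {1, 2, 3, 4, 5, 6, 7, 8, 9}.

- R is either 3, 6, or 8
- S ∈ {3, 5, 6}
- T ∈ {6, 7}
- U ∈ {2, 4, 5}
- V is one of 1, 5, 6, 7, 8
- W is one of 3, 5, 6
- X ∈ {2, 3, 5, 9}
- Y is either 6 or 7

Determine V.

T and Y share exactly the 2 values {6, 7}; by pigeonhole those values go to them, so strike 6, 7 from R, S, V, W.
The 2 variables S and W are confined to {3, 5}, which locks those values in; drop them from R, U, V, X.
That leaves R = 8. So V can't be 8.
So V = 1.

1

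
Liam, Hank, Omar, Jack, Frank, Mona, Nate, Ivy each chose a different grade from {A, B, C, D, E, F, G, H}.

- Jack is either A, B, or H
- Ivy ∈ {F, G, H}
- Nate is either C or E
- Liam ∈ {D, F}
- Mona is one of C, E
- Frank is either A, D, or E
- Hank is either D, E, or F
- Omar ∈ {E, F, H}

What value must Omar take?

The 8 variables together cover exactly {A, B, C, D, E, F, G, H} — 8 values for 8 variables — and B appears only in Jack's list, so Jack = B.
The 7 still-open variables draw from only 7 values {A, C, D, E, F, G, H}, so each is used; only Frank can be A, hence Frank = A.
The 6 still-open variables together cover exactly {C, D, E, F, G, H} — 6 values for 6 variables — and G appears only in Ivy's list, so Ivy = G.
The 5 still-open variables draw from only 5 values {C, D, E, F, H}, so each is used; only Omar can be H, hence Omar = H.

H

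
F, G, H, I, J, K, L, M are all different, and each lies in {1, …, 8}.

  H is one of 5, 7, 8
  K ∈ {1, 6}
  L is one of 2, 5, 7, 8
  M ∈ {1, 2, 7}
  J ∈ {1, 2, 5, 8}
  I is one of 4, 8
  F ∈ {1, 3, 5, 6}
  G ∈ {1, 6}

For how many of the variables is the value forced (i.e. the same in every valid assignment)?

2

Among the 8 variables, 3 fits only F (and all 8 values in {1, 2, 3, 4, 5, 6, 7, 8} must be used), so F = 3.
The 7 still-open variables draw from only 7 values {1, 2, 4, 5, 6, 7, 8}, so each is used; only I can be 4, hence I = 4.
The 2 variables G and K are confined to {1, 6}, which locks those values in; drop them from J, M.
Determined: F=3, I=4. The other variables each still have more than one consistent value. That makes 2.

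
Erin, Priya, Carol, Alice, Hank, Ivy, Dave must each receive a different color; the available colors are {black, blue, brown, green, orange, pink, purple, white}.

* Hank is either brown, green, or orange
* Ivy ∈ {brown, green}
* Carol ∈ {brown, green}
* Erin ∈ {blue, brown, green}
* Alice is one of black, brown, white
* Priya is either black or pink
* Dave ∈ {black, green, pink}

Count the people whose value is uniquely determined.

3

The 7 variables draw from only 7 values {black, blue, brown, green, orange, pink, white}, so each is used; only Erin can be blue, hence Erin = blue.
The 6 still-open variables together cover exactly {black, brown, green, orange, pink, white} — 6 values for 6 variables — and orange appears only in Hank's list, so Hank = orange.
The 5 still-open variables draw from only 5 values {black, brown, green, pink, white}, so each is used; only Alice can be white, hence Alice = white.
Carol and Ivy between them cover only {brown, green} — a naked pair. Remove those values from Dave.
Determined: Erin=blue, Alice=white, Hank=orange. The other people each still have more than one consistent value. That makes 3.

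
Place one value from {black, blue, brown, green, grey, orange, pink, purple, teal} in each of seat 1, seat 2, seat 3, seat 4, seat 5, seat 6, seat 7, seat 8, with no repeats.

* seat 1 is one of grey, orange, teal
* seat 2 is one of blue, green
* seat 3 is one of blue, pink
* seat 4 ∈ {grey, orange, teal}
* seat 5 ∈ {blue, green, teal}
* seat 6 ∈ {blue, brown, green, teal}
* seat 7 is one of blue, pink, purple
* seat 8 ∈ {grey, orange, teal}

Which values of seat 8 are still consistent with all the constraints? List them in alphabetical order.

Among the 8 variables, brown fits only seat 6 (and all 8 values in {blue, brown, green, grey, orange, pink, purple, teal} must be used), so seat 6 = brown.
The 7 still-open variables together cover exactly {blue, green, grey, orange, pink, purple, teal} — 7 values for 7 variables — and purple appears only in seat 7's list, so seat 7 = purple.
The 6 still-open variables together cover exactly {blue, green, grey, orange, pink, teal} — 6 values for 6 variables — and pink appears only in seat 3's list, so seat 3 = pink.
The 3 variables seat 1, seat 4, seat 8 are confined to {grey, orange, teal}, which locks those values in; drop them from seat 5.
No further eliminations apply; seat 8 can still be any of grey, orange, teal.

grey, orange, teal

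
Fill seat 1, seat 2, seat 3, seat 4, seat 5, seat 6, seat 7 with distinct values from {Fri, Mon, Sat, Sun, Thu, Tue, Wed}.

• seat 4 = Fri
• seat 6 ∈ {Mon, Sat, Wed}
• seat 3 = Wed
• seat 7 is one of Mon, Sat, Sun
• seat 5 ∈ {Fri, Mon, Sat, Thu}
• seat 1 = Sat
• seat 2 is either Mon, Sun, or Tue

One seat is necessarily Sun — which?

seat 7

seat 1 has just one choice, so seat 1 = Sat. Eliminate Sat elsewhere: seat 5, seat 6, seat 7.
seat 3's domain is down to {Wed}, so seat 3 = Wed. So seat 6 can't be Wed.
seat 4 must be Fri (only option left). Eliminate Fri elsewhere: seat 5.
seat 6 has just one choice, so seat 6 = Mon. Eliminate Mon elsewhere: seat 2, seat 5, seat 7.
So Sun goes to seat 7.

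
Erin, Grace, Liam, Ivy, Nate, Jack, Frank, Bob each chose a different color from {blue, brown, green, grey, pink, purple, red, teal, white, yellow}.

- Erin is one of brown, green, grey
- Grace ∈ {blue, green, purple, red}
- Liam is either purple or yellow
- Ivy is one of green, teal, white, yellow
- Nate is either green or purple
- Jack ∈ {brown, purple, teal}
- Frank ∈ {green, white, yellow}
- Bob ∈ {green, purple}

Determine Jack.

brown

Nate and Bob share exactly the 2 values {green, purple}; by pigeonhole those values go to them, so strike green, purple from Erin, Grace, Liam, Ivy, Jack, Frank.
Liam's domain is down to {yellow}, so Liam = yellow. Strike yellow from Ivy, Frank.
That leaves Frank = white. So Ivy can't be white.
Ivy has just one choice, so Ivy = teal. So Jack can't be teal.
So Jack = brown.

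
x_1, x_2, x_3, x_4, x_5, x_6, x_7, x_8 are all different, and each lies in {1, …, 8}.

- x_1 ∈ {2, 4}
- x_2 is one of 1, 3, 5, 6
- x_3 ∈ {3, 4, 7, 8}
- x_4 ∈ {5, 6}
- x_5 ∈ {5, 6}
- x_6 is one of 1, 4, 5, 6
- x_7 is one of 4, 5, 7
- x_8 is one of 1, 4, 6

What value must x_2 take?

3

Among the 8 variables, 2 fits only x_1 (and all 8 values in {1, 2, 3, 4, 5, 6, 7, 8} must be used), so x_1 = 2.
Among the 7 still-open variables, 8 fits only x_3 (and all 7 values in {1, 3, 4, 5, 6, 7, 8} must be used), so x_3 = 8.
The 6 still-open variables together cover exactly {1, 3, 4, 5, 6, 7} — 6 values for 6 variables — and 3 appears only in x_2's list, so x_2 = 3.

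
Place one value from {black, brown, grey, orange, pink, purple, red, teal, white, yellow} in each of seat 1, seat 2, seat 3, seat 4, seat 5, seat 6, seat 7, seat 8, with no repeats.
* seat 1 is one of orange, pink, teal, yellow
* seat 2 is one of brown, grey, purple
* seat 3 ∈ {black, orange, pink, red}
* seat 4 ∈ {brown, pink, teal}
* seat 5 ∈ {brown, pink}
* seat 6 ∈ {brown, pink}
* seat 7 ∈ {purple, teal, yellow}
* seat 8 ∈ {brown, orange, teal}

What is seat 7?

The 2 variables seat 5 and seat 6 are confined to {brown, pink}, which locks those values in; drop them from seat 1, seat 2, seat 3, seat 4, seat 8.
That leaves seat 4 = teal. Eliminate teal elsewhere: seat 1, seat 7, seat 8.
That leaves seat 8 = orange. Remove orange from seat 1, seat 3.
seat 1 has just one choice, so seat 1 = yellow. Strike yellow from seat 7.
So seat 7 = purple.

purple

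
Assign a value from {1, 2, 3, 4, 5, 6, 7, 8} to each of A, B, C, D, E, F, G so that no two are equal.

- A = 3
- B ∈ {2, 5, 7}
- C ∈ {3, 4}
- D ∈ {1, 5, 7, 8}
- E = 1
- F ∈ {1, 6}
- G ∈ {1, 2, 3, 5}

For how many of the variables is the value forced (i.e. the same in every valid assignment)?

4

A's domain is down to {3}, so A = 3. Strike 3 from C, G.
C's domain is down to {4}, so C = 4.
That leaves E = 1. Strike 1 from D, F, G.
F's domain is down to {6}, so F = 6.
Determined: A=3, C=4, E=1, F=6. The other variables each still have more than one consistent value. That makes 4.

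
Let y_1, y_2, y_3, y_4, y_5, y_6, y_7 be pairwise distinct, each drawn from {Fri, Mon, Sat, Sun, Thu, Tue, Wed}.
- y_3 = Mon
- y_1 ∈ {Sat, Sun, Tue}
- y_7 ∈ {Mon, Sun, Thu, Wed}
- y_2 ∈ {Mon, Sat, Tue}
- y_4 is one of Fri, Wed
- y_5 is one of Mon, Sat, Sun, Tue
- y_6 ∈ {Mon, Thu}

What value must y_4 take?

Fri

y_3 must be Mon (only option left). Remove Mon from y_2, y_5, y_6, y_7.
y_6 must be Thu (only option left). So y_7 can't be Thu.
The 5 still-open variables draw from only 5 values {Fri, Sat, Sun, Tue, Wed}, so each is used; only y_4 can be Fri, hence y_4 = Fri.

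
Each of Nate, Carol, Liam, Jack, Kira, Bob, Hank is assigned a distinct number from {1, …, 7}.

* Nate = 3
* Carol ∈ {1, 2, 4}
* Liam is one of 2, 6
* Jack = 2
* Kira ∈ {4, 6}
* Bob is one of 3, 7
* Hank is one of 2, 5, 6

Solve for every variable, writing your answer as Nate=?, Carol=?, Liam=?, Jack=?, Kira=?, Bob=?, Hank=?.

Nate=3, Carol=1, Liam=6, Jack=2, Kira=4, Bob=7, Hank=5

Nate must be 3 (only option left). Remove 3 from Bob.
Jack has just one choice, so Jack = 2. Strike 2 from Carol, Liam, Hank.
Bob must be 7 (only option left).
Liam has just one choice, so Liam = 6. Remove 6 from Kira, Hank.
That leaves Kira = 4. Strike 4 from Carol.
That leaves Hank = 5.
Carol has just one choice, so Carol = 1.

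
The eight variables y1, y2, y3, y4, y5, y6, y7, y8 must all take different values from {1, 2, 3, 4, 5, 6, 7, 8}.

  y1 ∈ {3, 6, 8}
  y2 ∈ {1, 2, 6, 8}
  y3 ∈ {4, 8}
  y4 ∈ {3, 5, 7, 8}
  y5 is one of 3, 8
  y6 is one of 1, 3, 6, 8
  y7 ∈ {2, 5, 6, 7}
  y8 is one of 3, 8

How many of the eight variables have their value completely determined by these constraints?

The 8 variables together cover exactly {1, 2, 3, 4, 5, 6, 7, 8} — 8 values for 8 variables — and 4 appears only in y3's list, so y3 = 4.
y5 and y8 between them cover only {3, 8} — a naked pair. Remove those values from y1, y2, y4, y6.
y1's domain is down to {6}, so y1 = 6. Remove 6 from y2, y6, y7.
y6 must be 1 (only option left). Strike 1 from y2.
That leaves y2 = 2. So y7 can't be 2.
Determined: y1=6, y2=2, y3=4, y6=1. The other variables each still have more than one consistent value. That makes 4.

4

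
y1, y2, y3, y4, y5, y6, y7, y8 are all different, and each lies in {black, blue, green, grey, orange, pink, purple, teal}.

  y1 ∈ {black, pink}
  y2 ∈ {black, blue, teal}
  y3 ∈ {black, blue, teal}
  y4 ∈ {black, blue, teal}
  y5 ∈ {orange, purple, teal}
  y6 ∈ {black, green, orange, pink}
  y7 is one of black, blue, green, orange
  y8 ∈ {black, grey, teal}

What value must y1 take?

pink

The 8 variables together cover exactly {black, blue, green, grey, orange, pink, purple, teal} — 8 values for 8 variables — and grey appears only in y8's list, so y8 = grey.
Among the 7 still-open variables, purple fits only y5 (and all 7 values in {black, blue, green, orange, pink, purple, teal} must be used), so y5 = purple.
The 3 variables y2, y3, y4 are confined to {black, blue, teal}, which locks those values in; drop them from y1, y6, y7.
So y1 = pink.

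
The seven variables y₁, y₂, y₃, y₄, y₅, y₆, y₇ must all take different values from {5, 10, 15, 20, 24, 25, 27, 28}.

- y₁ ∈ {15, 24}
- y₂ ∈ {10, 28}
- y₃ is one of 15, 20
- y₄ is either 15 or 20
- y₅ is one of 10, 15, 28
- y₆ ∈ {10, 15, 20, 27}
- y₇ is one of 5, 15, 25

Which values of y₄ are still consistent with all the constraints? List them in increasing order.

15, 20

y₃ and y₄ between them cover only {15, 20} — a naked pair. Remove those values from y₁, y₅, y₆, y₇.
That leaves y₁ = 24.
The 2 variables y₂ and y₅ are confined to {10, 28}, which locks those values in; drop them from y₆.
y₆'s domain is down to {27}, so y₆ = 27.
No further eliminations apply; y₄ can still be any of 15, 20.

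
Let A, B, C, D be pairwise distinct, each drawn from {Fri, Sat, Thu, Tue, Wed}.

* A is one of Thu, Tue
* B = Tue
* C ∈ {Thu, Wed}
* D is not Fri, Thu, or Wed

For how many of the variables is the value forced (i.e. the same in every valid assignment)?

4

B must be Tue (only option left). Eliminate Tue elsewhere: A, D.
D has just one choice, so D = Sat.
A must be Thu (only option left). Remove Thu from C.
C's domain is down to {Wed}, so C = Wed.
Every variable is fixed: A=Thu, B=Tue, C=Wed, D=Sat. That makes 4.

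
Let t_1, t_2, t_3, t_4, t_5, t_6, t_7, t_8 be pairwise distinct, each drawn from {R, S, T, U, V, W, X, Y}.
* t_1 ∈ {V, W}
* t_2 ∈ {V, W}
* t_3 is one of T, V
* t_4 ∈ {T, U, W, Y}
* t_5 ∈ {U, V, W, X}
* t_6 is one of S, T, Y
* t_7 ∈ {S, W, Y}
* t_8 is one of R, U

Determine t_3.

T

The 8 variables together cover exactly {R, S, T, U, V, W, X, Y} — 8 values for 8 variables — and R appears only in t_8's list, so t_8 = R.
Among the 7 still-open variables, X fits only t_5 (and all 7 values in {S, T, U, V, W, X, Y} must be used), so t_5 = X.
The 6 still-open variables draw from only 6 values {S, T, U, V, W, Y}, so each is used; only t_4 can be U, hence t_4 = U.
t_1 and t_2 between them cover only {V, W} — a naked pair. Remove those values from t_3, t_7.
So t_3 = T.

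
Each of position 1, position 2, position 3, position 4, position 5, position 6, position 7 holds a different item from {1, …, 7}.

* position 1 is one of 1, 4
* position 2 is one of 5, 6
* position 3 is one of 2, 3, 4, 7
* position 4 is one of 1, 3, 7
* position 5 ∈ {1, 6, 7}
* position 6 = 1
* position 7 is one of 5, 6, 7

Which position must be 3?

position 6 has just one choice, so position 6 = 1. Strike 1 from position 1, position 4, position 5.
position 1's domain is down to {4}, so position 1 = 4. So position 3 can't be 4.
Among the 5 still-open variables, 2 fits only position 3 (and all 5 values in {2, 3, 5, 6, 7} must be used), so position 3 = 2.
Among the 4 still-open variables, 3 fits only position 4 (and all 4 values in {3, 5, 6, 7} must be used), so position 4 = 3.

position 4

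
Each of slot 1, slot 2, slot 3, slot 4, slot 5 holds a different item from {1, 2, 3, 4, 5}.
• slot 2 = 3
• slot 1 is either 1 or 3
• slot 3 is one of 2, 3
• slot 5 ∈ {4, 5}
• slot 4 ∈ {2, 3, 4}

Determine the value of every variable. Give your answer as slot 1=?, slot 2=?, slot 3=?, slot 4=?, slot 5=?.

slot 2 must be 3 (only option left). Remove 3 from slot 1, slot 3, slot 4.
That leaves slot 3 = 2. So slot 4 can't be 2.
slot 4's domain is down to {4}, so slot 4 = 4. So slot 5 can't be 4.
slot 5 has just one choice, so slot 5 = 5.
slot 1 has just one choice, so slot 1 = 1.

slot 1=1, slot 2=3, slot 3=2, slot 4=4, slot 5=5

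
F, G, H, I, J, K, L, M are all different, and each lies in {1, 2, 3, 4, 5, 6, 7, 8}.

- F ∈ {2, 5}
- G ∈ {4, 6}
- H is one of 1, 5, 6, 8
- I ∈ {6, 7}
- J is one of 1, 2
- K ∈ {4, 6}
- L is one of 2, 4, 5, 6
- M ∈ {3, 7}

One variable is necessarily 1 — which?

Among the 8 variables, 3 fits only M (and all 8 values in {1, 2, 3, 4, 5, 6, 7, 8} must be used), so M = 3.
The 7 still-open variables draw from only 7 values {1, 2, 4, 5, 6, 7, 8}, so each is used; only I can be 7, hence I = 7.
Among the 6 still-open variables, 8 fits only H (and all 6 values in {1, 2, 4, 5, 6, 8} must be used), so H = 8.
The 5 still-open variables together cover exactly {1, 2, 4, 5, 6} — 5 values for 5 variables — and 1 appears only in J's list, so J = 1.

J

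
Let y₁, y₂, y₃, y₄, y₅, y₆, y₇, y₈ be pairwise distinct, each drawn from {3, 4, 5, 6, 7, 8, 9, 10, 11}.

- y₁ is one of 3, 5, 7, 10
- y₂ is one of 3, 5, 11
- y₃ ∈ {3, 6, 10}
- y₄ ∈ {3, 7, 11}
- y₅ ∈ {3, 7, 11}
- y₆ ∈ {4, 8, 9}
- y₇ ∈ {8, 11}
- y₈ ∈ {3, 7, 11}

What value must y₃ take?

6

The 3 variables y₄, y₅, y₈ are confined to {3, 7, 11}, which locks those values in; drop them from y₁, y₂, y₃, y₇.
y₂ has just one choice, so y₂ = 5. Eliminate 5 elsewhere: y₁.
y₇ must be 8 (only option left). So y₆ can't be 8.
That leaves y₁ = 10. Eliminate 10 elsewhere: y₃.
So y₃ = 6.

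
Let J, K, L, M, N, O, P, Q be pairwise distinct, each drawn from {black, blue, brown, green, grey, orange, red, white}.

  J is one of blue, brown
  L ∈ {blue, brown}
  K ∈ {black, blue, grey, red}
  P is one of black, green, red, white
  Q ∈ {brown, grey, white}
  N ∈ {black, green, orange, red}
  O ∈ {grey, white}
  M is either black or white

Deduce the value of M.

black

Among the 8 variables, orange fits only N (and all 8 values in {black, blue, brown, green, grey, orange, red, white} must be used), so N = orange.
The 7 still-open variables draw from only 7 values {black, blue, brown, green, grey, red, white}, so each is used; only P can be green, hence P = green.
Among the 6 still-open variables, red fits only K (and all 6 values in {black, blue, brown, grey, red, white} must be used), so K = red.
Among the 5 still-open variables, black fits only M (and all 5 values in {black, blue, brown, grey, white} must be used), so M = black.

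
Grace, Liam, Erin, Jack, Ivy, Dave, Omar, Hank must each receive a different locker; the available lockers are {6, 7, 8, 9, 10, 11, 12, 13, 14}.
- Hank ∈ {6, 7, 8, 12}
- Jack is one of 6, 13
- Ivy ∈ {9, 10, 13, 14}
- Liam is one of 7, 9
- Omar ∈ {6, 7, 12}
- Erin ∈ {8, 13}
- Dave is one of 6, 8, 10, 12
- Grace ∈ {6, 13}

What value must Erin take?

8

The 8 variables together cover exactly {6, 7, 8, 9, 10, 12, 13, 14} — 8 values for 8 variables — and 14 appears only in Ivy's list, so Ivy = 14.
Among the 7 still-open variables, 9 fits only Liam (and all 7 values in {6, 7, 8, 9, 10, 12, 13} must be used), so Liam = 9.
The 6 still-open variables together cover exactly {6, 7, 8, 10, 12, 13} — 6 values for 6 variables — and 10 appears only in Dave's list, so Dave = 10.
The 2 variables Grace and Jack are confined to {6, 13}, which locks those values in; drop them from Erin, Omar, Hank.
So Erin = 8.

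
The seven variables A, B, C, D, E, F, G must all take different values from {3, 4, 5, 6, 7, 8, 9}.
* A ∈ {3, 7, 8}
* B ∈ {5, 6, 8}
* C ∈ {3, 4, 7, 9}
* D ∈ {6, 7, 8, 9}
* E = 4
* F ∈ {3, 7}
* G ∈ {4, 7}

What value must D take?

6

E's domain is down to {4}, so E = 4. So C, G can't be 4.
That leaves G = 7. Strike 7 from A, C, D, F.
F's domain is down to {3}, so F = 3. Eliminate 3 elsewhere: A, C.
That leaves A = 8. Remove 8 from B, D.
C has just one choice, so C = 9. So D can't be 9.
So D = 6.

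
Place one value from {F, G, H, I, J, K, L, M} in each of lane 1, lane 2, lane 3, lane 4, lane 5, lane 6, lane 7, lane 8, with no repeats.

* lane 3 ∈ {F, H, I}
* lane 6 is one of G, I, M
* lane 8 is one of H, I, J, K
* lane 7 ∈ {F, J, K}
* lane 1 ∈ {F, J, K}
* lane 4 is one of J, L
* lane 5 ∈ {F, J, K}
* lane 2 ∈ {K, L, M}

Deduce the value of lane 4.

The 8 variables draw from only 8 values {F, G, H, I, J, K, L, M}, so each is used; only lane 6 can be G, hence lane 6 = G.
The 7 still-open variables draw from only 7 values {F, H, I, J, K, L, M}, so each is used; only lane 2 can be M, hence lane 2 = M.
Among the 6 still-open variables, L fits only lane 4 (and all 6 values in {F, H, I, J, K, L} must be used), so lane 4 = L.

L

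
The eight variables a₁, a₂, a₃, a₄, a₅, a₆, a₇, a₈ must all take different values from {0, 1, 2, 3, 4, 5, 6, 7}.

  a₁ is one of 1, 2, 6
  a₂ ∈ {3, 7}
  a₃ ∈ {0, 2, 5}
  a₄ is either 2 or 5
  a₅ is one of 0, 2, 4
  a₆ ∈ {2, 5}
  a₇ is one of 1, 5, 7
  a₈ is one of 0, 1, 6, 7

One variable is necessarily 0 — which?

a₃

The 8 variables together cover exactly {0, 1, 2, 3, 4, 5, 6, 7} — 8 values for 8 variables — and 3 appears only in a₂'s list, so a₂ = 3.
Among the 7 still-open variables, 4 fits only a₅ (and all 7 values in {0, 1, 2, 4, 5, 6, 7} must be used), so a₅ = 4.
a₄ and a₆ between them cover only {2, 5} — a naked pair. Remove those values from a₁, a₃, a₇.
So 0 goes to a₃.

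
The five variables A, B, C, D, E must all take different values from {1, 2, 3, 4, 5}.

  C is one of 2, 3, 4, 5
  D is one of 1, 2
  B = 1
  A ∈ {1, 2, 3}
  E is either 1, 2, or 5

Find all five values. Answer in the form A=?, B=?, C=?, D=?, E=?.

A=3, B=1, C=4, D=2, E=5

B's domain is down to {1}, so B = 1. Eliminate 1 elsewhere: A, D, E.
D must be 2 (only option left). Eliminate 2 elsewhere: A, C, E.
E has just one choice, so E = 5. Remove 5 from C.
A must be 3 (only option left). Strike 3 from C.
C's domain is down to {4}, so C = 4.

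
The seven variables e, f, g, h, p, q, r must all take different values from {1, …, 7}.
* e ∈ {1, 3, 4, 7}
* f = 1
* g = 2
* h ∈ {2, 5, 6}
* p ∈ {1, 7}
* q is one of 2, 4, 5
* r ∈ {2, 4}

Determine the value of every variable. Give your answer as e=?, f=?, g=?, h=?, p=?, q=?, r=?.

f must be 1 (only option left). So e, p can't be 1.
That leaves g = 2. Remove 2 from h, q, r.
p has just one choice, so p = 7. Remove 7 from e.
r's domain is down to {4}, so r = 4. Strike 4 from e, q.
e must be 3 (only option left).
q must be 5 (only option left). Remove 5 from h.
That leaves h = 6.

e=3, f=1, g=2, h=6, p=7, q=5, r=4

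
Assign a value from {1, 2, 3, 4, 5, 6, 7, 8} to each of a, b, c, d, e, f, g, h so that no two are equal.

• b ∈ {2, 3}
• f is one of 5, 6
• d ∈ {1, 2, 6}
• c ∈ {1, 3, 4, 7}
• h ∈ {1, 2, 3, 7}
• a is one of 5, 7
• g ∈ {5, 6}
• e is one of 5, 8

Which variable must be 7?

The 8 variables together cover exactly {1, 2, 3, 4, 5, 6, 7, 8} — 8 values for 8 variables — and 4 appears only in c's list, so c = 4.
The 7 still-open variables together cover exactly {1, 2, 3, 5, 6, 7, 8} — 7 values for 7 variables — and 8 appears only in e's list, so e = 8.
f and g between them cover only {5, 6} — a naked pair. Remove those values from a, d.
So 7 goes to a.

a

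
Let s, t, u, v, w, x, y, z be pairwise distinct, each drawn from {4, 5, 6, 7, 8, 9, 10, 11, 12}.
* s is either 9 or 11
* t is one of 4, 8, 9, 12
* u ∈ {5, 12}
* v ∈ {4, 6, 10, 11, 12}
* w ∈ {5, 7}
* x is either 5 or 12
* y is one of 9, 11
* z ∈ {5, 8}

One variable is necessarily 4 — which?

s and y between them cover only {9, 11} — a naked pair. Remove those values from t, v.
u and x between them cover only {5, 12} — a naked pair. Remove those values from t, v, w, z.
w has just one choice, so w = 7.
That leaves z = 8. So t can't be 8.
So 4 goes to t.

t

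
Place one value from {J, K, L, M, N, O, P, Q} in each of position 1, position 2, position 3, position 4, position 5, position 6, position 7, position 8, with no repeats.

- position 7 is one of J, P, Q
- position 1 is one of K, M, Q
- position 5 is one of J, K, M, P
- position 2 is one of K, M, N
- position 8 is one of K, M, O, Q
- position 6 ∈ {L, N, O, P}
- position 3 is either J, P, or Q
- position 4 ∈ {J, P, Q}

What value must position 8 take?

O

The 8 variables together cover exactly {J, K, L, M, N, O, P, Q} — 8 values for 8 variables — and L appears only in position 6's list, so position 6 = L.
The 7 still-open variables draw from only 7 values {J, K, M, N, O, P, Q}, so each is used; only position 2 can be N, hence position 2 = N.
The 6 still-open variables draw from only 6 values {J, K, M, O, P, Q}, so each is used; only position 8 can be O, hence position 8 = O.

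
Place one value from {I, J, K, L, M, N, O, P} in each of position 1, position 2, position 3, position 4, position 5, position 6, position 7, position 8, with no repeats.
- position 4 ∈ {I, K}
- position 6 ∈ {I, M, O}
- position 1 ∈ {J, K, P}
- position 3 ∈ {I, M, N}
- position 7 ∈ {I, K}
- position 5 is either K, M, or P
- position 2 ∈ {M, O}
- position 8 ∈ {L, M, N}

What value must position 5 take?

The 8 variables draw from only 8 values {I, J, K, L, M, N, O, P}, so each is used; only position 1 can be J, hence position 1 = J.
The 7 still-open variables draw from only 7 values {I, K, L, M, N, O, P}, so each is used; only position 8 can be L, hence position 8 = L.
The 6 still-open variables draw from only 6 values {I, K, M, N, O, P}, so each is used; only position 3 can be N, hence position 3 = N.
Among the 5 still-open variables, P fits only position 5 (and all 5 values in {I, K, M, O, P} must be used), so position 5 = P.

P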